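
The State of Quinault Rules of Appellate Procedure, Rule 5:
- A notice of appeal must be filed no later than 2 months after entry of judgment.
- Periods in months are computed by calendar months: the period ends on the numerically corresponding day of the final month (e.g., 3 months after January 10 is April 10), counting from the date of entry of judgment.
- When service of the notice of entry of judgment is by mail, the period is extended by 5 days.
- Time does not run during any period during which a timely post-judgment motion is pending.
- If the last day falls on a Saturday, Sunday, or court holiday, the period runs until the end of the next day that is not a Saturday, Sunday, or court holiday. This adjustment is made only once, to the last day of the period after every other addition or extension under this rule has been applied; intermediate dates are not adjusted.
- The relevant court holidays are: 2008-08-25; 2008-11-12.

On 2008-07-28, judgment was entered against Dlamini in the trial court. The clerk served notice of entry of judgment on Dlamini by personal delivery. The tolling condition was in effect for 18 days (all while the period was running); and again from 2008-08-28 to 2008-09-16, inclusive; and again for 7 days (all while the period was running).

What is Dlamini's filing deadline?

2 months after 2008-07-28 is September 28, 2008.
Service was not by mail, so no mail extension applies.
Tolling adds 18 days: September 28, 2008 + 18 days = October 16, 2008.
From August 28, 2008 through September 16, 2008 inclusive is 20 days; tolling adds 20 days: October 16, 2008 + 20 days = November 5, 2008.
Tolling adds 7 days: November 5, 2008 + 7 days = November 12, 2008.
November 12, 2008 is a listed holiday. The next qualifying day is November 13, 2008.

November 13, 2008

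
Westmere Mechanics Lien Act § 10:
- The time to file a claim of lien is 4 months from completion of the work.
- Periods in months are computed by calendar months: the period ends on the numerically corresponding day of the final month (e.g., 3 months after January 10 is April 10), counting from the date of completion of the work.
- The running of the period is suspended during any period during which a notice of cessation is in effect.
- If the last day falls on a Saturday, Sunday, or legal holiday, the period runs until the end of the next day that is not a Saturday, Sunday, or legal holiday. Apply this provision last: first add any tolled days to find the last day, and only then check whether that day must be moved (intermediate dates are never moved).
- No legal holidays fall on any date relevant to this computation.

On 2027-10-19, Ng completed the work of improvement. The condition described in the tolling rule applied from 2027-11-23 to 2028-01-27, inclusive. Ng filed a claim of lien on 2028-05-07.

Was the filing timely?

4 months after 2027-10-19 is February 19, 2028.
From November 23, 2027 through January 27, 2028 inclusive is 66 days; tolling adds 66 days: February 19, 2028 + 66 days = April 25, 2028.
April 25, 2028 is a Tuesday and not a legal holiday, so no extension applies.
The deadline is April 25, 2028; the filing on May 7, 2028 is after that date.

No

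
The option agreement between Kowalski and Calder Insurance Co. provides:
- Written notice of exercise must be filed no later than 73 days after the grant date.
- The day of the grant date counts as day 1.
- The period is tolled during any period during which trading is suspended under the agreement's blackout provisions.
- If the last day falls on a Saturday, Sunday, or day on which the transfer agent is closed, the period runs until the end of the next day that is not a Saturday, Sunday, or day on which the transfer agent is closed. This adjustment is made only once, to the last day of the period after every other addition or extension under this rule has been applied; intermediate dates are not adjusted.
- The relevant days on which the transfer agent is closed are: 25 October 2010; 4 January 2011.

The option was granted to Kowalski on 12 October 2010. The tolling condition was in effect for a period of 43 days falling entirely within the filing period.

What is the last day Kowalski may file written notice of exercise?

February 4, 2011

Counting 12 October 2010 as day 1, day 73 is December 23, 2010.
Tolling adds 43 days: December 23, 2010 + 43 days = February 4, 2011.
February 4, 2011 is a Friday and not a day on which the transfer agent is closed, so no extension applies.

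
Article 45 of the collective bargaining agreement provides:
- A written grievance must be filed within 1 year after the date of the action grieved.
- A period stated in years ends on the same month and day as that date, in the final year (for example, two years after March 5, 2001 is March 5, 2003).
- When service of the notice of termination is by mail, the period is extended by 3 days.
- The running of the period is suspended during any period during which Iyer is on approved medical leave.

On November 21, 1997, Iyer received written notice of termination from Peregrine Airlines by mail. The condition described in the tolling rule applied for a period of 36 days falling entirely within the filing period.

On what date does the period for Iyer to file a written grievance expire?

December 30, 1998

1 year after November 21, 1997 is November 21, 1998.
Service was by mail, adding 3 days: November 21, 1998 + 3 days = November 24, 1998.
Tolling adds 36 days: November 24, 1998 + 36 days = December 30, 1998.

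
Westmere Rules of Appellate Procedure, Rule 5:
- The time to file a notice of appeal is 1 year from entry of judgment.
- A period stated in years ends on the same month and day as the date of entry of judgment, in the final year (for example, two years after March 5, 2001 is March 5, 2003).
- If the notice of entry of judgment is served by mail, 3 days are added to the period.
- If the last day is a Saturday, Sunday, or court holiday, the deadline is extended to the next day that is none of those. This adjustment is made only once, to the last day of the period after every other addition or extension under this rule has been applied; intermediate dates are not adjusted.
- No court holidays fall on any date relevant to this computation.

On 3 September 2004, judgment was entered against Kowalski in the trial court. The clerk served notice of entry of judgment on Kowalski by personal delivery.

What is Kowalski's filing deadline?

September 5, 2005

1 year after 3 September 2004 is September 3, 2005.
Service was not by mail, so no mail extension applies.
September 3, 2005 is Saturday; September 4, 2005 is Sunday. The next qualifying day is September 5, 2005.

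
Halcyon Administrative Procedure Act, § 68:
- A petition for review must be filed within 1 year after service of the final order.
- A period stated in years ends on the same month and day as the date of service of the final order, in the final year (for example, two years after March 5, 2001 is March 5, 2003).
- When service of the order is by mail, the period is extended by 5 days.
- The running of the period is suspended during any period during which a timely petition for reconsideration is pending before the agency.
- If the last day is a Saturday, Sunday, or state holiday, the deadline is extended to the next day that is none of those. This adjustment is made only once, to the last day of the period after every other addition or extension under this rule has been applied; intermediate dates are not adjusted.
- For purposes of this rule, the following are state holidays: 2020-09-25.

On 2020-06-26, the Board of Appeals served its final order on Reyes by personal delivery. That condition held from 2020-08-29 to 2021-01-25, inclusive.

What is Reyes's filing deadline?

November 23, 2021

1 year after 2020-06-26 is June 26, 2021.
Service was not by mail, so no mail extension applies.
From August 29, 2020 through January 25, 2021 inclusive is 150 days; tolling adds 150 days: June 26, 2021 + 150 days = November 23, 2021.
November 23, 2021 is a Tuesday and not a state holiday, so no extension applies.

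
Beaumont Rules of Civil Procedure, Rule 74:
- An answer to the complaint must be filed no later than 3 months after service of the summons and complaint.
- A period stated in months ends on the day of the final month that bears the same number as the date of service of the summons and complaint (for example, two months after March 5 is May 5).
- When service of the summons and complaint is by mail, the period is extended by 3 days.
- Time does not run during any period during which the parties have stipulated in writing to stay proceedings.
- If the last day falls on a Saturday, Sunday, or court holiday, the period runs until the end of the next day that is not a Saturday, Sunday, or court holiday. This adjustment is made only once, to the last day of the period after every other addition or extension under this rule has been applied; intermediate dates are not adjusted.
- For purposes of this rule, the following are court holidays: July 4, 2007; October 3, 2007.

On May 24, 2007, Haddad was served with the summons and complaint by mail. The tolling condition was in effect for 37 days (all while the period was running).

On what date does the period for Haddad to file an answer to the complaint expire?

October 4, 2007

3 months after May 24, 2007 is August 24, 2007.
Service was by mail, adding 3 days: August 24, 2007 + 3 days = August 27, 2007.
Tolling adds 37 days: August 27, 2007 + 37 days = October 3, 2007.
October 3, 2007 is a listed holiday. The next qualifying day is October 4, 2007.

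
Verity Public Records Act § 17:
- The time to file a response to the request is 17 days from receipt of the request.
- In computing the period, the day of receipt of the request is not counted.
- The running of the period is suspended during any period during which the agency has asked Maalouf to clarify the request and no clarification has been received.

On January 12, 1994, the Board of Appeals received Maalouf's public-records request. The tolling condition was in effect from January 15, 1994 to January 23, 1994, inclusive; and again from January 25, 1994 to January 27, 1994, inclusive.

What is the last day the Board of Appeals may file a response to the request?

17 days after January 12, 1994 is January 29, 1994.
From January 15, 1994 through January 23, 1994 inclusive is 9 days; tolling adds 9 days: January 29, 1994 + 9 days = February 7, 1994.
From January 25, 1994 through January 27, 1994 inclusive is 3 days; tolling adds 3 days: February 7, 1994 + 3 days = February 10, 1994.

February 10, 1994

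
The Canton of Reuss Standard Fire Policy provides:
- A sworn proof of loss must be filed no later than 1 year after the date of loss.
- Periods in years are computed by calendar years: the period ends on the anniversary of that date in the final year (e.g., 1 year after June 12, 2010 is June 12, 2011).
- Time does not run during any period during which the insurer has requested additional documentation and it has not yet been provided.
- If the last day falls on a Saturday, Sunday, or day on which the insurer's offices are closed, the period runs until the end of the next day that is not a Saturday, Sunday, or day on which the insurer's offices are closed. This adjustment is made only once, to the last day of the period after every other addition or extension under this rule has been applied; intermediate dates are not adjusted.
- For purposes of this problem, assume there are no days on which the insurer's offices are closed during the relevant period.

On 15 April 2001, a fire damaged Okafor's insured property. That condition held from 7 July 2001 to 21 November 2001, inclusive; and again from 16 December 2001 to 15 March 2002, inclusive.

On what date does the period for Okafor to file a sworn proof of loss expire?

November 29, 2002

1 year after 15 April 2001 is April 15, 2002.
From July 7, 2001 through November 21, 2001 inclusive is 138 days; tolling adds 138 days: April 15, 2002 + 138 days = August 31, 2002.
From December 16, 2001 through March 15, 2002 inclusive is 90 days; tolling adds 90 days: August 31, 2002 + 90 days = November 29, 2002.
November 29, 2002 is a Friday and not a day on which the insurer's offices are closed, so no extension applies.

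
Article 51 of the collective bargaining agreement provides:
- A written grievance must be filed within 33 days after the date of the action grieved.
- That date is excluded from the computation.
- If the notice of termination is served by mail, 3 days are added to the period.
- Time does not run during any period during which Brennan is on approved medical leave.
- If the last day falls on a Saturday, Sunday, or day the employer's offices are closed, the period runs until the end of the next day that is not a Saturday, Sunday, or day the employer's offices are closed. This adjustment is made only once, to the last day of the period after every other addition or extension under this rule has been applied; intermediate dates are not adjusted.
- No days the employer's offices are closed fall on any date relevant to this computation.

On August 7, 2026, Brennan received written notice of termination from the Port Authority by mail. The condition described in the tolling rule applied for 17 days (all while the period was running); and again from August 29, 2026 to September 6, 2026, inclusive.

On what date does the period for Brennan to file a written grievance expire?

October 8, 2026

33 days after August 7, 2026 is September 9, 2026.
Service was by mail, adding 3 days: September 9, 2026 + 3 days = September 12, 2026.
Tolling adds 17 days: September 12, 2026 + 17 days = September 29, 2026.
From August 29, 2026 through September 6, 2026 inclusive is 9 days; tolling adds 9 days: September 29, 2026 + 9 days = October 8, 2026.
October 8, 2026 is a Thursday and not a day the employer's offices are closed, so no extension applies.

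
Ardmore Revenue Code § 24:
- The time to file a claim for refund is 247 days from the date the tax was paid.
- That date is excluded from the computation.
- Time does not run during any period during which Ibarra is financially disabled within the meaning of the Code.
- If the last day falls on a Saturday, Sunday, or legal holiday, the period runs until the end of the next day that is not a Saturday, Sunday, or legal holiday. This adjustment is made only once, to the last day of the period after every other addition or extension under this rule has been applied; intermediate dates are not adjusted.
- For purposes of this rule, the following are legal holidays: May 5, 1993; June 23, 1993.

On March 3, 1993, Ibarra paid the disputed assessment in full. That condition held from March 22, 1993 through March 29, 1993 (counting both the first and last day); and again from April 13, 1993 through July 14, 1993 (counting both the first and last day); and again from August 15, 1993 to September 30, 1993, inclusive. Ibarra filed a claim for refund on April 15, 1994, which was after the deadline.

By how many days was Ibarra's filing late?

247 days after March 3, 1993 is November 5, 1993.
From March 22, 1993 through March 29, 1993 inclusive is 8 days; tolling adds 8 days: November 5, 1993 + 8 days = November 13, 1993.
From April 13, 1993 through July 14, 1993 inclusive is 93 days; tolling adds 93 days: November 13, 1993 + 93 days = February 14, 1994.
From August 15, 1993 through September 30, 1993 inclusive is 47 days; tolling adds 47 days: February 14, 1994 + 47 days = April 2, 1994.
April 2, 1994 is Saturday; April 3, 1994 is Sunday. The next qualifying day is April 4, 1994.
The deadline is April 4, 1994; from April 4, 1994 to April 15, 1994 is 11 days.

11 days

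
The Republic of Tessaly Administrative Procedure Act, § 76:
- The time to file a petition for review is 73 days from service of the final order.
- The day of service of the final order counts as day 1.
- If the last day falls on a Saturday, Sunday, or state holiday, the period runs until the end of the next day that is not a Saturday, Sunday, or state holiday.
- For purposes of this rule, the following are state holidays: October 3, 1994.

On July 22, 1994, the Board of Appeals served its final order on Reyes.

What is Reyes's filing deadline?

October 4, 1994

Counting July 22, 1994 as day 1, day 73 is October 2, 1994.
October 2, 1994 is Sunday; October 3, 1994 is a listed holiday. The next qualifying day is October 4, 1994.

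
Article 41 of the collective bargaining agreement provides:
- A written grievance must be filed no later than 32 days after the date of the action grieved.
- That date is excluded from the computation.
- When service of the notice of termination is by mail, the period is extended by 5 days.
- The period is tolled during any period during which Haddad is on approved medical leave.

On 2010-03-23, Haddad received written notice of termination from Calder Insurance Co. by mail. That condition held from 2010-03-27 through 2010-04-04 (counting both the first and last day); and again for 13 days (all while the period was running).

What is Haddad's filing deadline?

May 21, 2010

32 days after 2010-03-23 is April 24, 2010.
Service was by mail, adding 5 days: April 24, 2010 + 5 days = April 29, 2010.
From March 27, 2010 through April 4, 2010 inclusive is 9 days; tolling adds 9 days: April 29, 2010 + 9 days = May 8, 2010.
Tolling adds 13 days: May 8, 2010 + 13 days = May 21, 2010.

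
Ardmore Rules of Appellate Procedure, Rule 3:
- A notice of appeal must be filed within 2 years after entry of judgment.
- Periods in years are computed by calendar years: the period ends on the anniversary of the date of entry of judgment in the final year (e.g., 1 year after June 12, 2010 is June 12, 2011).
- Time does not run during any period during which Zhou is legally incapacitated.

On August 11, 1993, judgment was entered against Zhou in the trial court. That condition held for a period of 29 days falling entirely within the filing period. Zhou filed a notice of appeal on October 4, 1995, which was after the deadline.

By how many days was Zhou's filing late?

25 days

2 years after August 11, 1993 is August 11, 1995.
Tolling adds 29 days: August 11, 1995 + 29 days = September 9, 1995.
The deadline is September 9, 1995; from September 9, 1995 to October 4, 1995 is 25 days.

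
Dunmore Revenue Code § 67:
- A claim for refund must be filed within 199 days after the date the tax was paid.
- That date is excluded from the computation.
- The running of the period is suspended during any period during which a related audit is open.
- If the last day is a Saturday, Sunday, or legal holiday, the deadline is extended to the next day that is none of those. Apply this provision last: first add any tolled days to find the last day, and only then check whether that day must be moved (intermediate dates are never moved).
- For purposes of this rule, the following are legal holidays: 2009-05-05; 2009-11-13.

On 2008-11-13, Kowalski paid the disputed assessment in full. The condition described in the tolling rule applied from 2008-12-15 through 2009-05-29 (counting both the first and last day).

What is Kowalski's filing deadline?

November 16, 2009

199 days after 2008-11-13 is May 31, 2009.
From December 15, 2008 through May 29, 2009 inclusive is 166 days; tolling adds 166 days: May 31, 2009 + 166 days = November 13, 2009.
November 13, 2009 is a listed holiday; November 14, 2009 is Saturday; November 15, 2009 is Sunday. The next qualifying day is November 16, 2009.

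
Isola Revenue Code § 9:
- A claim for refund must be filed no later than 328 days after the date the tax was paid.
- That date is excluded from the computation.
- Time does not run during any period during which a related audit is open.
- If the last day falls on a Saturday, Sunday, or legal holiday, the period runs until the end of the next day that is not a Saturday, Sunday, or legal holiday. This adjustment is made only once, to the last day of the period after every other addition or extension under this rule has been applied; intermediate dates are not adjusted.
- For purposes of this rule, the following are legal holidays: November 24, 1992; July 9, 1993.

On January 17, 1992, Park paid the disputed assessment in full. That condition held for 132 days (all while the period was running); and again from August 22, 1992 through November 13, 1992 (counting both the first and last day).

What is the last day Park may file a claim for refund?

July 14, 1993

328 days after January 17, 1992 is December 10, 1992.
Tolling adds 132 days: December 10, 1992 + 132 days = April 21, 1993.
From August 22, 1992 through November 13, 1992 inclusive is 84 days; tolling adds 84 days: April 21, 1993 + 84 days = July 14, 1993.
July 14, 1993 is a Wednesday and not a legal holiday, so no extension applies.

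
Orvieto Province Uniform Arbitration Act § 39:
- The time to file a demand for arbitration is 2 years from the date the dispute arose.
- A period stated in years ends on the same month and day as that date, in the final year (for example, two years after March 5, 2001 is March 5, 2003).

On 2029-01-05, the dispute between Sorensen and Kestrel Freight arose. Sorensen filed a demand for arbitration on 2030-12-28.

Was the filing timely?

2 years after 2029-01-05 is January 5, 2031.
The deadline is January 5, 2031; the filing on December 28, 2030 is on or before that date.

Yes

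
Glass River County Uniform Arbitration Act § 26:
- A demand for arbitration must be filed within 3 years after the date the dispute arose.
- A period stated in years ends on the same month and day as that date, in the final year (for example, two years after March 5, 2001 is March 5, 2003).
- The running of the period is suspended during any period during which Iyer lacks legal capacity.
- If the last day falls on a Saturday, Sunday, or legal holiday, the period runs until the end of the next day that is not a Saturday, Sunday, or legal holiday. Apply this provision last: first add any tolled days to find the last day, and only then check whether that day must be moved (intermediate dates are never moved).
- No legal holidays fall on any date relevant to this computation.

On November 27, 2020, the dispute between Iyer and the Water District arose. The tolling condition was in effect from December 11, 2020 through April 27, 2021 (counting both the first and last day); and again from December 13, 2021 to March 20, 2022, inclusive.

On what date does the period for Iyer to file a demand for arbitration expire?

3 years after November 27, 2020 is November 27, 2023.
From December 11, 2020 through April 27, 2021 inclusive is 138 days; tolling adds 138 days: November 27, 2023 + 138 days = April 13, 2024.
From December 13, 2021 through March 20, 2022 inclusive is 98 days; tolling adds 98 days: April 13, 2024 + 98 days = July 20, 2024.
July 20, 2024 is Saturday; July 21, 2024 is Sunday. The next qualifying day is July 22, 2024.

July 22, 2024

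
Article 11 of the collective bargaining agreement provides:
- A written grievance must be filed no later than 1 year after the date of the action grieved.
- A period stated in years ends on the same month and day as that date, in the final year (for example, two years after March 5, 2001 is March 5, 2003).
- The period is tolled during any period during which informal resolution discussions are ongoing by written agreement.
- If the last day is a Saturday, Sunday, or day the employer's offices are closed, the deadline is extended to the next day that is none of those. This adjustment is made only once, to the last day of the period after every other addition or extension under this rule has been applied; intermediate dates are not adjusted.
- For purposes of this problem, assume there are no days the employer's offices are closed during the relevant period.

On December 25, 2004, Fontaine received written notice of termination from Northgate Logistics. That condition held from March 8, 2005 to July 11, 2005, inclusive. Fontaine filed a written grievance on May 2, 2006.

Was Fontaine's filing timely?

No

1 year after December 25, 2004 is December 25, 2005.
From March 8, 2005 through July 11, 2005 inclusive is 126 days; tolling adds 126 days: December 25, 2005 + 126 days = April 30, 2006.
April 30, 2006 is Sunday. The next qualifying day is May 1, 2006.
The deadline is May 1, 2006; the filing on May 2, 2006 is after that date.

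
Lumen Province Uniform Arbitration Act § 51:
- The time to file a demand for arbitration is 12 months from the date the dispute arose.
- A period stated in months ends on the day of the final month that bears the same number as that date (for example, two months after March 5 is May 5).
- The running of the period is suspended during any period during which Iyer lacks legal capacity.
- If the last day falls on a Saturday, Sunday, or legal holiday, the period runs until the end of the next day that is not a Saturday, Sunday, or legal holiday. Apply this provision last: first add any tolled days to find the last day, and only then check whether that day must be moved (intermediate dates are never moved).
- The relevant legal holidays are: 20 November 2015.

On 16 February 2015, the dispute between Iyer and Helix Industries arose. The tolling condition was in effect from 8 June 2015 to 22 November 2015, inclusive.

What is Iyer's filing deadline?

August 2, 2016

12 months after 16 February 2015 is February 16, 2016.
From June 8, 2015 through November 22, 2015 inclusive is 168 days; tolling adds 168 days: February 16, 2016 + 168 days = August 2, 2016.
August 2, 2016 is a Tuesday and not a legal holiday, so no extension applies.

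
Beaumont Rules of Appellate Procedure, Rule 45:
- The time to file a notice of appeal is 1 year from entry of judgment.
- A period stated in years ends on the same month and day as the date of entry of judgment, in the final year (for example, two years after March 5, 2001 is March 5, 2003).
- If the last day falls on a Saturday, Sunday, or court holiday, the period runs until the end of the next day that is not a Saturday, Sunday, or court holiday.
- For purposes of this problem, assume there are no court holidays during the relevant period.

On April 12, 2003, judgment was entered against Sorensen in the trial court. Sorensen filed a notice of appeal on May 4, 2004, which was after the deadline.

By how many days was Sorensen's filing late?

1 year after April 12, 2003 is April 12, 2004.
April 12, 2004 is a Monday and not a court holiday, so no extension applies.
The deadline is April 12, 2004; from April 12, 2004 to May 4, 2004 is 22 days.

22 days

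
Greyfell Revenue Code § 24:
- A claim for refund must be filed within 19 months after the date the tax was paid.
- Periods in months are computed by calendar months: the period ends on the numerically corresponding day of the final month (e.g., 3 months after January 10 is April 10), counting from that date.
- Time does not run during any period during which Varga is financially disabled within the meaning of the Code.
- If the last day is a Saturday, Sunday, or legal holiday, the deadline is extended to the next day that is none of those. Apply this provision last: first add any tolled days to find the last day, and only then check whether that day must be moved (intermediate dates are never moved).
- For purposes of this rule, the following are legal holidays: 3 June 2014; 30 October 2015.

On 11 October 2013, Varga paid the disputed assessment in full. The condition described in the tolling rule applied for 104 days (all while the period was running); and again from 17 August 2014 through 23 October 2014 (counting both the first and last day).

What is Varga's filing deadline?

November 2, 2015

19 months after 11 October 2013 is May 11, 2015.
Tolling adds 104 days: May 11, 2015 + 104 days = August 23, 2015.
From August 17, 2014 through October 23, 2014 inclusive is 68 days; tolling adds 68 days: August 23, 2015 + 68 days = October 30, 2015.
October 30, 2015 is a listed holiday; October 31, 2015 is Saturday; November 1, 2015 is Sunday. The next qualifying day is November 2, 2015.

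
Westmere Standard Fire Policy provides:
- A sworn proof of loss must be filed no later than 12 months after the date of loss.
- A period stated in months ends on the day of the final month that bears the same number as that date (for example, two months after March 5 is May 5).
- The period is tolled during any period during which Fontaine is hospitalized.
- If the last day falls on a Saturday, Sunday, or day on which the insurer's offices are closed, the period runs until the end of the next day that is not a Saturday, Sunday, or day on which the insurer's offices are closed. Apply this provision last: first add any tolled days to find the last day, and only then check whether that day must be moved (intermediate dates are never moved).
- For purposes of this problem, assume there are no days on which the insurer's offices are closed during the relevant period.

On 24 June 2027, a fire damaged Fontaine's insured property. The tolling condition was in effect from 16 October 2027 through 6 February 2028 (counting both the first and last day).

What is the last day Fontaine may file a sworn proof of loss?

October 16, 2028

12 months after 24 June 2027 is June 24, 2028.
From October 16, 2027 through February 6, 2028 inclusive is 114 days; tolling adds 114 days: June 24, 2028 + 114 days = October 16, 2028.
October 16, 2028 is a Monday and not a day on which the insurer's offices are closed, so no extension applies.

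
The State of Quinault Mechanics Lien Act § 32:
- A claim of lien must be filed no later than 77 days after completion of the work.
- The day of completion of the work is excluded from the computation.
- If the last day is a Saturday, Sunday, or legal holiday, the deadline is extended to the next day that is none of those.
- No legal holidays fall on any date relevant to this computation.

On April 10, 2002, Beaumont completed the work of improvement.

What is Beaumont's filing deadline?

June 26, 2002

77 days after April 10, 2002 is June 26, 2002.
June 26, 2002 is a Wednesday and not a legal holiday, so no extension applies.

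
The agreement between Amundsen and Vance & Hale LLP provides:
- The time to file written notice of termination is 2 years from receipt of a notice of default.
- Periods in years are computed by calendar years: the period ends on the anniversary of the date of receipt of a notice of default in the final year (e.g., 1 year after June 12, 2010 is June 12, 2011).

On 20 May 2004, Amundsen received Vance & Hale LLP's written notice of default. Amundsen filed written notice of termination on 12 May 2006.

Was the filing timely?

2 years after 20 May 2004 is May 20, 2006.
The deadline is May 20, 2006; the filing on May 12, 2006 is on or before that date.

Yes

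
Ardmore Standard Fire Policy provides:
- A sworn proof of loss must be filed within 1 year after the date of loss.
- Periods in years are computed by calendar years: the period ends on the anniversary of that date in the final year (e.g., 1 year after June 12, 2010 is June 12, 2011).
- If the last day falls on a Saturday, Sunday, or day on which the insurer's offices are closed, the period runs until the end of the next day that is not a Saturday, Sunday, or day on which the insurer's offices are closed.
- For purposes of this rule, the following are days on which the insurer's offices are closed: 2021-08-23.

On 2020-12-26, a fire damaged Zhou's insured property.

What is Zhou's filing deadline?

1 year after 2020-12-26 is December 26, 2021.
December 26, 2021 is Sunday. The next qualifying day is December 27, 2021.

December 27, 2021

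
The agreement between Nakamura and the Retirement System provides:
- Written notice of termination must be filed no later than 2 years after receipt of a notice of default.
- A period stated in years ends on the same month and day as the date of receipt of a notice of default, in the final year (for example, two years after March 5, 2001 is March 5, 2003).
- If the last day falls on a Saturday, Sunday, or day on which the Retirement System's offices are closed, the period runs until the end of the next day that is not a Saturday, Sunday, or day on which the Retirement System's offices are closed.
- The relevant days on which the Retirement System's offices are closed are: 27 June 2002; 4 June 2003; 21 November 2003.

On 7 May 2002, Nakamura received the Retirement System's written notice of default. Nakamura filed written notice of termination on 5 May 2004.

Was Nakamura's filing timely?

2 years after 7 May 2002 is May 7, 2004.
May 7, 2004 is a Friday and not a day on which the Retirement System's offices are closed, so no extension applies.
The deadline is May 7, 2004; the filing on May 5, 2004 is on or before that date.

Yes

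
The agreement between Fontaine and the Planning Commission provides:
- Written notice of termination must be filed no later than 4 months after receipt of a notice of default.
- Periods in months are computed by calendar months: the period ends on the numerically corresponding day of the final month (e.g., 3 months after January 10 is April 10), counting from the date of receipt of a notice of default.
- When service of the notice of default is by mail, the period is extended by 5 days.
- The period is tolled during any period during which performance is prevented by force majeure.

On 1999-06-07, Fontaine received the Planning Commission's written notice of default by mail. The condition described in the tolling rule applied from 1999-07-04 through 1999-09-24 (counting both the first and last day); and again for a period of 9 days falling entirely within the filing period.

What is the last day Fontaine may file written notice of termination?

4 months after 1999-06-07 is October 7, 1999.
Service was by mail, adding 5 days: October 7, 1999 + 5 days = October 12, 1999.
From July 4, 1999 through September 24, 1999 inclusive is 83 days; tolling adds 83 days: October 12, 1999 + 83 days = January 3, 2000.
Tolling adds 9 days: January 3, 2000 + 9 days = January 12, 2000.

January 12, 2000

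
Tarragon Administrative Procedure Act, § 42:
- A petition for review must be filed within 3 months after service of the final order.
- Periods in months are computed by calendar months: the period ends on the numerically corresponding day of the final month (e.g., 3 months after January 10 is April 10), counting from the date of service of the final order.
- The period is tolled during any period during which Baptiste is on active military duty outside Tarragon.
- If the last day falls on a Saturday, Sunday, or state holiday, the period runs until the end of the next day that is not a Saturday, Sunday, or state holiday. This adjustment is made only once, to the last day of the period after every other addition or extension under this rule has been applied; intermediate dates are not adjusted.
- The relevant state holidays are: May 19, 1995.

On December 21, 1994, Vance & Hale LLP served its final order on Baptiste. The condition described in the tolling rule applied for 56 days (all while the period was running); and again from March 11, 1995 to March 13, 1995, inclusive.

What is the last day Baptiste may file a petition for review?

May 22, 1995

3 months after December 21, 1994 is March 21, 1995.
Tolling adds 56 days: March 21, 1995 + 56 days = May 16, 1995.
From March 11, 1995 through March 13, 1995 inclusive is 3 days; tolling adds 3 days: May 16, 1995 + 3 days = May 19, 1995.
May 19, 1995 is a listed holiday; May 20, 1995 is Saturday; May 21, 1995 is Sunday. The next qualifying day is May 22, 1995.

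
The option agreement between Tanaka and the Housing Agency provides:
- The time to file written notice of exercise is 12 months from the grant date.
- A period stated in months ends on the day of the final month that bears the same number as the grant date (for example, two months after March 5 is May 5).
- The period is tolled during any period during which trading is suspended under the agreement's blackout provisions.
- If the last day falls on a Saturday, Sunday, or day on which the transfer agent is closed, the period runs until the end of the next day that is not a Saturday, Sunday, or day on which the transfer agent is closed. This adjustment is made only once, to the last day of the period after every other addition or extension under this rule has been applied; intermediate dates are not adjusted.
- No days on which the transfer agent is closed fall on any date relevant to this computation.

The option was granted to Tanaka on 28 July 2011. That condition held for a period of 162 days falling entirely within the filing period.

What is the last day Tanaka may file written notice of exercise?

January 7, 2013

12 months after 28 July 2011 is July 28, 2012.
Tolling adds 162 days: July 28, 2012 + 162 days = January 6, 2013.
January 6, 2013 is Sunday. The next qualifying day is January 7, 2013.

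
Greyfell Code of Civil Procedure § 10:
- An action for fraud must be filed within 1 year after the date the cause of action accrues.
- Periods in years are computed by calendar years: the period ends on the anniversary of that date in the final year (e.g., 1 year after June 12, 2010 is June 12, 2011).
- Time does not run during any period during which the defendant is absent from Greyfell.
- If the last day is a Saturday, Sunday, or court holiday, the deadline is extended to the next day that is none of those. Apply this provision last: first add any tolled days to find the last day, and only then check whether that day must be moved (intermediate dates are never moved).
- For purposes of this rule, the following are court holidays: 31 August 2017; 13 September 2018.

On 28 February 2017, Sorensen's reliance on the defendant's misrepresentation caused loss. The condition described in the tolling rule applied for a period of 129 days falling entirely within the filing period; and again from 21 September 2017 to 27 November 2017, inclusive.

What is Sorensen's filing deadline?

1 year after 28 February 2017 is February 28, 2018.
Tolling adds 129 days: February 28, 2018 + 129 days = July 7, 2018.
From September 21, 2017 through November 27, 2017 inclusive is 68 days; tolling adds 68 days: July 7, 2018 + 68 days = September 13, 2018.
September 13, 2018 is a listed holiday. The next qualifying day is September 14, 2018.

September 14, 2018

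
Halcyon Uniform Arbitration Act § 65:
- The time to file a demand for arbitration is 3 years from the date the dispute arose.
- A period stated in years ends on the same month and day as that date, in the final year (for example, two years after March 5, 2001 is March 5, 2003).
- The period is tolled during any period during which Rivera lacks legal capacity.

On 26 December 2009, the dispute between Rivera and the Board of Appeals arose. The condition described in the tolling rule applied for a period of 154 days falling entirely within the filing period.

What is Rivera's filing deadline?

3 years after 26 December 2009 is December 26, 2012.
Tolling adds 154 days: December 26, 2012 + 154 days = May 29, 2013.

May 29, 2013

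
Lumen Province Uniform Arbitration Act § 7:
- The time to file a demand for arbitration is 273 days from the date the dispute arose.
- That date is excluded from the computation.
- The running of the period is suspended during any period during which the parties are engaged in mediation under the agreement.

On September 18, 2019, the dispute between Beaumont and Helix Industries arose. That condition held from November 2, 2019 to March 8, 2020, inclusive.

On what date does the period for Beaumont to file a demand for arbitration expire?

October 23, 2020

273 days after September 18, 2019 is June 17, 2020.
From November 2, 2019 through March 8, 2020 inclusive is 128 days; tolling adds 128 days: June 17, 2020 + 128 days = October 23, 2020.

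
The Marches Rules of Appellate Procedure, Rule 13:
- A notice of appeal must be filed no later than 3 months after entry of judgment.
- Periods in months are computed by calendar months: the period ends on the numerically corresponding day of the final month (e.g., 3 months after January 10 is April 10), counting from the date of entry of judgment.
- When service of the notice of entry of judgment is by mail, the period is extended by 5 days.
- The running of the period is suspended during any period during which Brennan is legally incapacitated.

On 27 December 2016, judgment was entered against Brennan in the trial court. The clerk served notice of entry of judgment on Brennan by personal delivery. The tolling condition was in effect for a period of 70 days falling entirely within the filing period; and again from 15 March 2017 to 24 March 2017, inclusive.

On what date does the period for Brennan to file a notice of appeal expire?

June 15, 2017

3 months after 27 December 2016 is March 27, 2017.
Service was not by mail, so no mail extension applies.
Tolling adds 70 days: March 27, 2017 + 70 days = June 5, 2017.
From March 15, 2017 through March 24, 2017 inclusive is 10 days; tolling adds 10 days: June 5, 2017 + 10 days = June 15, 2017.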